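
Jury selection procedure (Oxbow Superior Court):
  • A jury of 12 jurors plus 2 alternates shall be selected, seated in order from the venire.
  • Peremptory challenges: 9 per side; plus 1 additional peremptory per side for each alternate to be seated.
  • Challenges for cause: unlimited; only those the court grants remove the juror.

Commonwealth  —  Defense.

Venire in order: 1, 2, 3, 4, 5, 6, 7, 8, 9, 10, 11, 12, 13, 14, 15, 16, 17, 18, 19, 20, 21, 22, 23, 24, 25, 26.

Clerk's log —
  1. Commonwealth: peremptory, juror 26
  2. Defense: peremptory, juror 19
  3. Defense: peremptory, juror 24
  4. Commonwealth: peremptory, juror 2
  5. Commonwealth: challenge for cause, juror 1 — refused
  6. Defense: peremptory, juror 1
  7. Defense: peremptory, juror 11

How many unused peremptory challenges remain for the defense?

7

Defense allotment: 9 base + 1 × 2 alternates = 11.
Defense peremptories used: #19, #24, #1, #11 — 4.
Remaining: 11 − 4 = 7.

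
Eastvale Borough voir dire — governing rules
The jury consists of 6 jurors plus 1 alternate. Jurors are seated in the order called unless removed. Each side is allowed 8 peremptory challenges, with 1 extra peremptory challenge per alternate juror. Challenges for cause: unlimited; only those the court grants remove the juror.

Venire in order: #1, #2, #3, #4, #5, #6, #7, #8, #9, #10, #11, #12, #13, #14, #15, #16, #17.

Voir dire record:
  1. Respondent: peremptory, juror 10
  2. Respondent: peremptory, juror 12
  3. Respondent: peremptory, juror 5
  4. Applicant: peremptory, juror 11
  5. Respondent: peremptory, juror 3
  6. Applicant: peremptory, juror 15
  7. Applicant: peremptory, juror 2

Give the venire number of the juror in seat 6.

9

Removed: #2, #3, #5, #10, #11, #12, #15.
Filling seats in venire order through position 6: #1, #4, #6, #7, #8, #9.
So seat 6 is #9.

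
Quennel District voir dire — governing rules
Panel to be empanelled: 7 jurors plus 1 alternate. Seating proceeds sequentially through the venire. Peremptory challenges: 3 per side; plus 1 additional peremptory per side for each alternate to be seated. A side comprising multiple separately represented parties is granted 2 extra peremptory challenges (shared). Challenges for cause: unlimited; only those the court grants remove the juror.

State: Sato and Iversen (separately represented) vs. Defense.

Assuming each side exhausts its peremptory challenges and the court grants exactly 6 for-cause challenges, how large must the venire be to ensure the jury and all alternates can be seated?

24

Seats to fill: 7 + 1 alternates = 8.
Peremptories — State: 3 + 1×1 + 2 = 6; Defense: 3 + 1×1 = 4; total 10.
For-cause removals: 6.
Minimum venire: 8 + 10 + 6 = 24.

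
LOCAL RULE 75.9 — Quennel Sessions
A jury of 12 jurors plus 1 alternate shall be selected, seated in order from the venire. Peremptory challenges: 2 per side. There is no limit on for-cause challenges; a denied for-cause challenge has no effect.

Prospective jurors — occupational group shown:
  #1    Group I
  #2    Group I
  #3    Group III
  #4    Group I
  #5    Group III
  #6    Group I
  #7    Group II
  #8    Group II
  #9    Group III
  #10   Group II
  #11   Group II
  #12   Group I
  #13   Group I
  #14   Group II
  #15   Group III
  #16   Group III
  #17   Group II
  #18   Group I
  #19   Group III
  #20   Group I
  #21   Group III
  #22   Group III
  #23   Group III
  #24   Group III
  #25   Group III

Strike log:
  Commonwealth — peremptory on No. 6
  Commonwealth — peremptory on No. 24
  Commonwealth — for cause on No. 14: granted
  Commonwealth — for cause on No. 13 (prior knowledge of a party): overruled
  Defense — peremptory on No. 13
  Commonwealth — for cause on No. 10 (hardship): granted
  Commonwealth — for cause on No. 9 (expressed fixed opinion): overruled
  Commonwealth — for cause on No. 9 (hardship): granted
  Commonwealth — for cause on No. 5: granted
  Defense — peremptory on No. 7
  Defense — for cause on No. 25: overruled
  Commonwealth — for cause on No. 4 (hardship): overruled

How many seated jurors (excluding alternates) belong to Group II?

Removed: #5, #6, #7, #9, #10, #13, #14, #24.
Seated jurors 1–12: #1, #2, #3, #4, #8, #11, #12, #15, #16, #17, #18, #19 (alternates #20 not counted).
Of those, in Group II: #8, #11, #17 → 3.

3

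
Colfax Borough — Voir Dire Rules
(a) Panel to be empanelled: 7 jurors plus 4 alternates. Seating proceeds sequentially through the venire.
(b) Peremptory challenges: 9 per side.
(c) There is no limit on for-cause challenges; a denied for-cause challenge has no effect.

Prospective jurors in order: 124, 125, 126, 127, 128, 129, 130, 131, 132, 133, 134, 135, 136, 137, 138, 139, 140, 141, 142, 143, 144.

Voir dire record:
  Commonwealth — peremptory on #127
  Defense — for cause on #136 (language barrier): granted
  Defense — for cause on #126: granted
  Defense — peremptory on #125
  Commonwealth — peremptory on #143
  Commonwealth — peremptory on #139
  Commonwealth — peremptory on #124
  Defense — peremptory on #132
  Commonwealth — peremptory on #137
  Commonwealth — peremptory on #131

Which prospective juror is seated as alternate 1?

140

Removed: #124, #125, #126, #127, #131, #132, #136, #137, #139, #143.
Filling seats in venire order through position 8: #128, #129, #130, #133, #134, #135, #138, #140.
So alternate 1 is #140.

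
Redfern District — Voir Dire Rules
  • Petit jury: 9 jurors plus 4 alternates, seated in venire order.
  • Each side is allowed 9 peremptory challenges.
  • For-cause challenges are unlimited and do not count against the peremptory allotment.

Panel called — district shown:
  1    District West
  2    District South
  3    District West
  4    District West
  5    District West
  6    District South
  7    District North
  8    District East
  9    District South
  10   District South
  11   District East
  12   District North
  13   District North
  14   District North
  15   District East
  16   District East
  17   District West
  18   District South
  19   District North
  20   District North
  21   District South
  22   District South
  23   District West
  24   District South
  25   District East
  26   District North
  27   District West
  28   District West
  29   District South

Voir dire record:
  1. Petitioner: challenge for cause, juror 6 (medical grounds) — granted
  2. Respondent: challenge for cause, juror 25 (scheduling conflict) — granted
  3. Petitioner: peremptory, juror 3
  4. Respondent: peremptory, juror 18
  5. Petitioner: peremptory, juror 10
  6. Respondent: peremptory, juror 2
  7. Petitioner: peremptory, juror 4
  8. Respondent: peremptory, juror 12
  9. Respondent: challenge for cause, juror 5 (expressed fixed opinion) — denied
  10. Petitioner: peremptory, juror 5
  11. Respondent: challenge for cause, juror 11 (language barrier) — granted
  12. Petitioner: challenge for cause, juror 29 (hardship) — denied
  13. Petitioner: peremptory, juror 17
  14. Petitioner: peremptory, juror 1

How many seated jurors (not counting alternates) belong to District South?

1

Removed: #1, #2, #3, #4, #5, #6, #10, #11, #12, #17, #18, #25.
Seated jurors 1–9: #7, #8, #9, #13, #14, #15, #16, #19, #20 (alternates #21, #22, #23, #24 not counted).
Of those, in District South: #9 → 1.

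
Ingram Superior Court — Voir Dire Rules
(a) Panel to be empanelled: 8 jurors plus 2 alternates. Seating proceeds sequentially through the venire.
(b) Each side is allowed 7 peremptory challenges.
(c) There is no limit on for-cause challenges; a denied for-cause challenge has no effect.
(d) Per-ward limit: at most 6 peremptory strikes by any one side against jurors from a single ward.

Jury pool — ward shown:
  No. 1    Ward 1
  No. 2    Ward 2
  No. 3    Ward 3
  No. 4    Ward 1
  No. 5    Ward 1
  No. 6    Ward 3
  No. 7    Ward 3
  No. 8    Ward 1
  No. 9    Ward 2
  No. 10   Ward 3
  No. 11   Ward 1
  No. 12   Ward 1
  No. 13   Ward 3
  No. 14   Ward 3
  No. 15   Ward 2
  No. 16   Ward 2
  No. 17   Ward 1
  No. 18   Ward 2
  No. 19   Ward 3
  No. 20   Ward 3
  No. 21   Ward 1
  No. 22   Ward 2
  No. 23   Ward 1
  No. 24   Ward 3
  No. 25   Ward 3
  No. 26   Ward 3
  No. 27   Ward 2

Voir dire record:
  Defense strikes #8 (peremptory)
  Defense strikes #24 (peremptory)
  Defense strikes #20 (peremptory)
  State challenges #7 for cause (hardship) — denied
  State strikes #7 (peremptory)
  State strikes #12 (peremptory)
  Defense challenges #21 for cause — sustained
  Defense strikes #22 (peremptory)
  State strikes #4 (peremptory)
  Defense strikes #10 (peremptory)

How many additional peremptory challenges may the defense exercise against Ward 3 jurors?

Defense peremptories so far: #8, #24, #20, #22, #10 — 5 of 7 used, 2 left overall.
Against Ward 3: #24, #20, #10 — 3 used; per-ward cap 6 leaves 3.
Binding limit: min(2, 3) = 2.

2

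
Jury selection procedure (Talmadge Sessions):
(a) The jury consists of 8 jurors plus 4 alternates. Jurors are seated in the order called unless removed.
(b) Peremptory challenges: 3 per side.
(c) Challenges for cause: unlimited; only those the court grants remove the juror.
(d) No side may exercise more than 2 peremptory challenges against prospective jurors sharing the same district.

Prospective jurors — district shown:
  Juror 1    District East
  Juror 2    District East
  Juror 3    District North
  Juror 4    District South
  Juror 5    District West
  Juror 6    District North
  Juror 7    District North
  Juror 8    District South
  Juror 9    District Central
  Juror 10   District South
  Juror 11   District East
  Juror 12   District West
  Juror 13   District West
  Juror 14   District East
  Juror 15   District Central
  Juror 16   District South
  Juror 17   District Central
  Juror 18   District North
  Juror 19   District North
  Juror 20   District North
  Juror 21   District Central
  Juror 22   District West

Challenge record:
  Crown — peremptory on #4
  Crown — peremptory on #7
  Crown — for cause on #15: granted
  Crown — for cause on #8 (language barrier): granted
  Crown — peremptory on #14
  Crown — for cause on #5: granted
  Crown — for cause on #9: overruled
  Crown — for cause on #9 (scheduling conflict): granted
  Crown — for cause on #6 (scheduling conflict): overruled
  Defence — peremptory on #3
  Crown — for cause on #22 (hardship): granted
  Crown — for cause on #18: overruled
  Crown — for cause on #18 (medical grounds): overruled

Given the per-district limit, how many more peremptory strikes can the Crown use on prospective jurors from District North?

Crown peremptories so far: #4, #7, #14 — 3 of 3 used, 0 left overall.
Against District North: #7 — 1 used; per-district cap 2 leaves 1.
Binding limit: min(0, 1) = 0.

0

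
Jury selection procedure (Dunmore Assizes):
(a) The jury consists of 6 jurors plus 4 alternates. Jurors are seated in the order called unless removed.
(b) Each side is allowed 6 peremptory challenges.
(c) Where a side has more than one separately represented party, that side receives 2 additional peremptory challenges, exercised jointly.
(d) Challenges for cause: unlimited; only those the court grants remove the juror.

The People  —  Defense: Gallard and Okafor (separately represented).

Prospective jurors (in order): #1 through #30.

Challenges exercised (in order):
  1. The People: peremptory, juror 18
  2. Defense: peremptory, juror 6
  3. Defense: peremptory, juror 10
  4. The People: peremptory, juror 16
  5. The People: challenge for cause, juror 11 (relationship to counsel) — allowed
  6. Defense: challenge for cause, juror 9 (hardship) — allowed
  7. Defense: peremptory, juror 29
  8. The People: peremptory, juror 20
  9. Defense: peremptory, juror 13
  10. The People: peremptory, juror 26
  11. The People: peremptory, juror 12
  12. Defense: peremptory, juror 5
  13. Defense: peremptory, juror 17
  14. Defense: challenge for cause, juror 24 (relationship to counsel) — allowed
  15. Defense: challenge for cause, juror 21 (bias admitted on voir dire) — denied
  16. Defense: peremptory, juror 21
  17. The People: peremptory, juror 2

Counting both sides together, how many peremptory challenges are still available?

The People allotment: 6. Defense allotment: 6 base + 2 multi-party = 8.
The People peremptories used: #18, #16, #20, #26, #12, #2 — 6 (the for-cause on #11 doesn't count).
Defense peremptories used: #6, #10, #29, #13, #5, #17, #21 — 7 (for-cause on #9, #24, #21 don't count).
Remaining: (6 − 6) + (8 − 7) = 1.

1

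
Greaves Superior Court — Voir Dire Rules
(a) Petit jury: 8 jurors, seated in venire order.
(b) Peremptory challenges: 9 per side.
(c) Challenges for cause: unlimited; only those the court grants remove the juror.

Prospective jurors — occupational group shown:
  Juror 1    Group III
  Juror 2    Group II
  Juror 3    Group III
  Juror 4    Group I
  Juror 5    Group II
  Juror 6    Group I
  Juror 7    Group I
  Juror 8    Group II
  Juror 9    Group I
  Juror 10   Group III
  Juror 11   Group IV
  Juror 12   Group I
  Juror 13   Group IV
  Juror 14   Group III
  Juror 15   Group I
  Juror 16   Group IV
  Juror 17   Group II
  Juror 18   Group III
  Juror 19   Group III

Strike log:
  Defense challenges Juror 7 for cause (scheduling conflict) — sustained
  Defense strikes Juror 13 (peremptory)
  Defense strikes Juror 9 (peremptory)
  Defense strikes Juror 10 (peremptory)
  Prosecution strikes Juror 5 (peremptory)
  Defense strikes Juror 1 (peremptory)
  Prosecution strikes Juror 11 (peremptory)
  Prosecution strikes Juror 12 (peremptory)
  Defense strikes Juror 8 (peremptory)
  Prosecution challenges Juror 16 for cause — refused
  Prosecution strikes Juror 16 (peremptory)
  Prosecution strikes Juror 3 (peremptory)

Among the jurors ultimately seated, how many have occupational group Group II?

2

Removed: #1, #3, #5, #7, #8, #9, #10, #11, #12, #13, #16.
Seated jurors 1–8: #2, #4, #6, #14, #15, #17, #18, #19.
Of those, in Group II: #2, #17 → 2.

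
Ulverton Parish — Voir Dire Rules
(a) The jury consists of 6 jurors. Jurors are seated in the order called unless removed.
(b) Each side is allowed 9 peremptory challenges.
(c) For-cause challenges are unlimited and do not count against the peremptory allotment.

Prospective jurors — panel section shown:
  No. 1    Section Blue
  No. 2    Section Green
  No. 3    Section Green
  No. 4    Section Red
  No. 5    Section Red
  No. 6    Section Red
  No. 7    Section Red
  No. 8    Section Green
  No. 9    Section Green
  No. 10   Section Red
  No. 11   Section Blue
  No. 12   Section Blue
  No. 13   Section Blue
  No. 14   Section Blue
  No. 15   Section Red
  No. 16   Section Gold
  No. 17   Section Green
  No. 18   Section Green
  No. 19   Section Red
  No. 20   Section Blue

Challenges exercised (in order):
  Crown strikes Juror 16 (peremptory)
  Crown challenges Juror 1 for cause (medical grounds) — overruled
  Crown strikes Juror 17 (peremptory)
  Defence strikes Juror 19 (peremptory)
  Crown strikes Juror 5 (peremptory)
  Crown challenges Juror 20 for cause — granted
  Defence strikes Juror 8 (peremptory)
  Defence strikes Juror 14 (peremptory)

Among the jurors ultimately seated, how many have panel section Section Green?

Removed: #5, #8, #14, #16, #17, #19, #20.
Seated jurors 1–6: #1, #2, #3, #4, #6, #7.
Of those, in Section Green: #2, #3 → 2.

2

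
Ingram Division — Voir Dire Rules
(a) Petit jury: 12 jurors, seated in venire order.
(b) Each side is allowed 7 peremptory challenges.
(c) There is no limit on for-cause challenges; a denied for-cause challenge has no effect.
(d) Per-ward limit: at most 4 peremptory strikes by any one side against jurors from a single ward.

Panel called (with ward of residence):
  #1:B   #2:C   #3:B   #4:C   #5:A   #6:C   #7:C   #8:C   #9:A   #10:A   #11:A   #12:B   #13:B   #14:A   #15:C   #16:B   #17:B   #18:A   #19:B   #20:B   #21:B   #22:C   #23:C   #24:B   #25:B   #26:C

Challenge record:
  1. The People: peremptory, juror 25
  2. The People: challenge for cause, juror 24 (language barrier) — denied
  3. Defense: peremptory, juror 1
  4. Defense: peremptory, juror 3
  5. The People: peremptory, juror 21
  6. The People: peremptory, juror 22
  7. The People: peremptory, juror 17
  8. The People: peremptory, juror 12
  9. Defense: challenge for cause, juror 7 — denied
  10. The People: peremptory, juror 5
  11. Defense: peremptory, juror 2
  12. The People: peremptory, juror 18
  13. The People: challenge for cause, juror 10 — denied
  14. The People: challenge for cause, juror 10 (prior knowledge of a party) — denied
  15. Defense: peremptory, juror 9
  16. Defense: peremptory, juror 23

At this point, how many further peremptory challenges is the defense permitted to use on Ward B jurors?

2

Defense peremptories so far: #1, #3, #2, #9, #23 — 5 of 7 used, 2 left overall.
Against Ward B: #1, #3 — 2 used; per-ward cap 4 leaves 2.
Binding limit: min(2, 2) = 2.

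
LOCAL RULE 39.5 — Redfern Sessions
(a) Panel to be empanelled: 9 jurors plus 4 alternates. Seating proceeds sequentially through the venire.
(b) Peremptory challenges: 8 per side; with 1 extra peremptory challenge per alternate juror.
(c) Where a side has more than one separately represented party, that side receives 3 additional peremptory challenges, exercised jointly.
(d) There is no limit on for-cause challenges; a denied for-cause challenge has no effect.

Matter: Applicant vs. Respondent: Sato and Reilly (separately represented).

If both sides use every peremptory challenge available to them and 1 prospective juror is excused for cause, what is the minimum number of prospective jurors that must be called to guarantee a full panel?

41

Seats to fill: 9 + 4 alternates = 13.
Peremptories — Applicant: 8 + 1×4 = 12; Respondent: 8 + 1×4 + 3 = 15; total 27.
For-cause removals: 1.
Minimum venire: 13 + 27 + 1 = 41.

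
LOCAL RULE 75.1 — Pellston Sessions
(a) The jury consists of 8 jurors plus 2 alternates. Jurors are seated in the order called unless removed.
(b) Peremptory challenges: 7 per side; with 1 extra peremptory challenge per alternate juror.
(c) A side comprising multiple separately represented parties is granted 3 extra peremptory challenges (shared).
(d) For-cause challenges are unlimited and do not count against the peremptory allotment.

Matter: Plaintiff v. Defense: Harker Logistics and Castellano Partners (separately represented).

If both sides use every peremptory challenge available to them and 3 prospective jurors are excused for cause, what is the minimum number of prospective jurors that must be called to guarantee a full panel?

Seats to fill: 8 + 2 alternates = 10.
Peremptories — Plaintiff: 7 + 1×2 = 9; Defense: 7 + 1×2 + 3 = 12; total 21.
For-cause removals: 3.
Minimum venire: 10 + 21 + 3 = 34.

34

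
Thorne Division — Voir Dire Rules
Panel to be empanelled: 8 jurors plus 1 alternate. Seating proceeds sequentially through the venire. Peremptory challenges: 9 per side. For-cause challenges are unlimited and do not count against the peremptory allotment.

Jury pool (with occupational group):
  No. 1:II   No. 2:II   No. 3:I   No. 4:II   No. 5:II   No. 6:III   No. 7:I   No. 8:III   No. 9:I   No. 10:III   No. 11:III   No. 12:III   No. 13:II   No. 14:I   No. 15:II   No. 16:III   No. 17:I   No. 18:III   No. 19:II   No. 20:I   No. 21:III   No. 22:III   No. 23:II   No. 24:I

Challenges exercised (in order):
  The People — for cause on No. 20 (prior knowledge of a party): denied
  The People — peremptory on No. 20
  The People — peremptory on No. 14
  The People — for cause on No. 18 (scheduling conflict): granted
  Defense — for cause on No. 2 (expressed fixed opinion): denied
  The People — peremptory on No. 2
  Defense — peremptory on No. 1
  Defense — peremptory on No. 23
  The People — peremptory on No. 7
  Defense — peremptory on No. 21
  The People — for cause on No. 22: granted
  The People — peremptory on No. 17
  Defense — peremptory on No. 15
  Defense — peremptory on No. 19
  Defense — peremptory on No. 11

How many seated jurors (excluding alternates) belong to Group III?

Removed: #1, #2, #7, #11, #14, #15, #17, #18, #19, #20, #21, #22, #23.
Seated jurors 1–8: #3, #4, #5, #6, #8, #9, #10, #12 (alternates #13 not counted).
Of those, in Group III: #6, #8, #10, #12 → 4.

4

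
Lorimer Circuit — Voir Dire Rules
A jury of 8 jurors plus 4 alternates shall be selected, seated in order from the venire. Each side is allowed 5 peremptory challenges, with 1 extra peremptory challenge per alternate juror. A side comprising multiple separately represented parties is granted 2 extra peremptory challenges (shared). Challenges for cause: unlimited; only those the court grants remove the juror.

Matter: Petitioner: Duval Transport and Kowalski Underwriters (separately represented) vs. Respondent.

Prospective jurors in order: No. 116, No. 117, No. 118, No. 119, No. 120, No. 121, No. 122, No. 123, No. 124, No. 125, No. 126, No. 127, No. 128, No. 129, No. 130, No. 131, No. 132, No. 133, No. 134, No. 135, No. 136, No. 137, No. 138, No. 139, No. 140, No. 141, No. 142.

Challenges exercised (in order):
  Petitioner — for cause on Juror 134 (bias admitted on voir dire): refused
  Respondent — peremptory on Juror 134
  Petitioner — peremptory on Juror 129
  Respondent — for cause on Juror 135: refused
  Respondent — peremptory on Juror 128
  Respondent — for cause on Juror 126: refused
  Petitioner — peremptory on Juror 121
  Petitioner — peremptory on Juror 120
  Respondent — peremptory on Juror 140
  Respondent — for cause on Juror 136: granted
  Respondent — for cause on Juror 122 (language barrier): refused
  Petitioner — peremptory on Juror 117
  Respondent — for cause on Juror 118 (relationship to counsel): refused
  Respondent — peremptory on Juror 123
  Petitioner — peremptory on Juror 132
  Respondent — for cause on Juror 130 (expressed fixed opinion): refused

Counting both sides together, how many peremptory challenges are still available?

11

Petitioner allotment: 5 base + 1 × 4 alternates + 2 multi-party = 11. Respondent allotment: 5 base + 1 × 4 alternates = 9.
Petitioner peremptories used: #129, #121, #120, #117, #132 — 5 (the for-cause on #134 doesn't count).
Respondent peremptories used: #134, #128, #140, #123 — 4 (for-cause on #135, #126, #136, #122, #118, #130 don't count).
Remaining: (11 − 5) + (9 − 4) = 11.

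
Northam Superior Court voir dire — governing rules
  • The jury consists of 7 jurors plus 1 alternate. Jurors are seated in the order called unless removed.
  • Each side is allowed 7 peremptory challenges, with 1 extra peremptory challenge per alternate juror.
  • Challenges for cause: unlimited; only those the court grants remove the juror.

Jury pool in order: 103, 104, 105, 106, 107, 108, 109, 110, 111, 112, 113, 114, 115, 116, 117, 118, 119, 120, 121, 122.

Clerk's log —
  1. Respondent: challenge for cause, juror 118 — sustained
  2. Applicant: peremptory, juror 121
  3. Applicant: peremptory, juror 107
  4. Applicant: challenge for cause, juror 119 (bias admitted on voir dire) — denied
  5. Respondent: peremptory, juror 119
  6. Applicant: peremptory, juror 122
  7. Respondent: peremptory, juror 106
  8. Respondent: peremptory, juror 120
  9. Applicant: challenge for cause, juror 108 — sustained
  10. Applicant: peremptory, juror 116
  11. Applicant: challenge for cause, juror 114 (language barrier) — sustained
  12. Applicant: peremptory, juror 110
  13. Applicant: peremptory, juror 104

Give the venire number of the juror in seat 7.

Removed: #104, #106, #107, #108, #110, #114, #116, #118, #119, #120, #121, #122.
Seating in order: seats 1–7 → #103, #105, #109, #111, #112, #113, #115; alternates → #117.
So seat 7 is #115.

115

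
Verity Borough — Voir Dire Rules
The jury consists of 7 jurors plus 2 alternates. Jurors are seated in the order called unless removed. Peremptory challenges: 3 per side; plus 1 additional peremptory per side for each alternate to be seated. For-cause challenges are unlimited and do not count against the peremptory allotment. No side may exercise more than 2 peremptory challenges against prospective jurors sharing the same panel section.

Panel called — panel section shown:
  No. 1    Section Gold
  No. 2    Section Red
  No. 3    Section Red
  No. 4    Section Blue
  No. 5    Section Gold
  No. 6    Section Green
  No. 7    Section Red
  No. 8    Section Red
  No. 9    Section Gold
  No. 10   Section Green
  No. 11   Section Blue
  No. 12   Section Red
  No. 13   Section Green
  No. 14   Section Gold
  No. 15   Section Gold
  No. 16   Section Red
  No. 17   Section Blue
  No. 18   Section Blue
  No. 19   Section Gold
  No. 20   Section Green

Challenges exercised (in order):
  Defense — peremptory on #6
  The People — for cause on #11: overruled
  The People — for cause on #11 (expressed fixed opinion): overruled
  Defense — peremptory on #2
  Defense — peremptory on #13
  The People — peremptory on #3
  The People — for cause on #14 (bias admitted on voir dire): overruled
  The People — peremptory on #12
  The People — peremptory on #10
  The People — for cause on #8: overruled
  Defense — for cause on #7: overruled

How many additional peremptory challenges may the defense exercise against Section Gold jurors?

2

Defense peremptories so far: #6, #2, #13 — 3 of 5 used, 2 left overall.
Against Section Gold: none yet — per-section cap 2 leaves 2.
Binding limit: min(2, 2) = 2.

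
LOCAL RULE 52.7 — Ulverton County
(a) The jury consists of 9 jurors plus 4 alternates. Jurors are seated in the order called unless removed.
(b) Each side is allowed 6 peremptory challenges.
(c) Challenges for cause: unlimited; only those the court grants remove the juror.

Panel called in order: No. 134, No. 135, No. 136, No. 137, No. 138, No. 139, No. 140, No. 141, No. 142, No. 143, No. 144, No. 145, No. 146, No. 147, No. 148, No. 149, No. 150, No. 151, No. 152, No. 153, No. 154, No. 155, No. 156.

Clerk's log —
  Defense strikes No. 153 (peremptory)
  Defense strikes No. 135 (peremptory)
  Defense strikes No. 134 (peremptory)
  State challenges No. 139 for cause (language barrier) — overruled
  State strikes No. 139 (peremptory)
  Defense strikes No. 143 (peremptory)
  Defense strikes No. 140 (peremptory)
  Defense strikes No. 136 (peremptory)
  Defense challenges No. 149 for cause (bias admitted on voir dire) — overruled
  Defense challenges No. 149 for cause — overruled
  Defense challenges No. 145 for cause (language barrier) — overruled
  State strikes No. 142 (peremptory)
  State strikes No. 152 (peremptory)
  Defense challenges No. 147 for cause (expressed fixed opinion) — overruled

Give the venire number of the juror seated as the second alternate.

151

Removed: #134, #135, #136, #139, #140, #142, #143, #152, #153. (#145, #147, #149 stay — for-cause denied.)
Seating in order: seats 1–9 → #137, #138, #141, #144, #145, #146, #147, #148, #149; alternates → #150, #151, #154, #155.
So alternate 2 is #151.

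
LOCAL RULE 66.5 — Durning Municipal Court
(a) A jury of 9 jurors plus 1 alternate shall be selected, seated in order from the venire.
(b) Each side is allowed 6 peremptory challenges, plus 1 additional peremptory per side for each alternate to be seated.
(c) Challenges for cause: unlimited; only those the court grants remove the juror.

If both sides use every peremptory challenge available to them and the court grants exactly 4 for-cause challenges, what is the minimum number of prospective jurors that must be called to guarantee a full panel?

Seats to fill: 9 + 1 alternates = 10.
Peremptories: 6 + 1×1 = 7 per side × 2 sides = 14.
For-cause removals: 4.
Minimum venire: 10 + 14 + 4 = 28.

28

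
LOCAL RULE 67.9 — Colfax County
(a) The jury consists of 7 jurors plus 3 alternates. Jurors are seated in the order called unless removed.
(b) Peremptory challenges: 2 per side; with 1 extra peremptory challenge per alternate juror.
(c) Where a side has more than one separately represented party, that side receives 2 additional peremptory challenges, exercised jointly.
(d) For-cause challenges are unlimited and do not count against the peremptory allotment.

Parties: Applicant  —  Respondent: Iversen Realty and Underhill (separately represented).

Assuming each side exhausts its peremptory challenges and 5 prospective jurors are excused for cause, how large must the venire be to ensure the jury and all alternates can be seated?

27

Seats to fill: 7 + 3 alternates = 10.
Peremptories — Applicant: 2 + 1×3 = 5; Respondent: 2 + 1×3 + 2 = 7; total 12.
For-cause removals: 5.
Minimum venire: 10 + 12 + 5 = 27.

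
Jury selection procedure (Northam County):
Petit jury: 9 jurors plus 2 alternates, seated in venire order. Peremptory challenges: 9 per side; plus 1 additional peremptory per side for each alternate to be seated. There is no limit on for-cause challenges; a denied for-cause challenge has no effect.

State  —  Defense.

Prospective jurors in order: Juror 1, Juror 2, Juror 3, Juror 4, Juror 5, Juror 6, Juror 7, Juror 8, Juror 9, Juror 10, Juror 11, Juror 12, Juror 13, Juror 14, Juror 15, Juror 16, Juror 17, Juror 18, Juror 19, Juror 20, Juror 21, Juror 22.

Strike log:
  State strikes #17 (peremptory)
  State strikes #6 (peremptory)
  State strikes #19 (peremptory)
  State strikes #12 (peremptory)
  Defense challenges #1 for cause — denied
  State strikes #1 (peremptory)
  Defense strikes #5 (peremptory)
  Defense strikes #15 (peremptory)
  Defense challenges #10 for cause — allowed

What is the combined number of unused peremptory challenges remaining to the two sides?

State allotment: 9 base + 1 × 2 alternates = 11. Defense allotment: 9 base + 1 × 2 alternates = 11.
State peremptories used: #17, #6, #19, #12, #1 — 5.
Defense peremptories used: #5, #15 — 2 (for-cause on #1, #10 don't count).
Remaining: (11 − 5) + (11 − 2) = 15.

15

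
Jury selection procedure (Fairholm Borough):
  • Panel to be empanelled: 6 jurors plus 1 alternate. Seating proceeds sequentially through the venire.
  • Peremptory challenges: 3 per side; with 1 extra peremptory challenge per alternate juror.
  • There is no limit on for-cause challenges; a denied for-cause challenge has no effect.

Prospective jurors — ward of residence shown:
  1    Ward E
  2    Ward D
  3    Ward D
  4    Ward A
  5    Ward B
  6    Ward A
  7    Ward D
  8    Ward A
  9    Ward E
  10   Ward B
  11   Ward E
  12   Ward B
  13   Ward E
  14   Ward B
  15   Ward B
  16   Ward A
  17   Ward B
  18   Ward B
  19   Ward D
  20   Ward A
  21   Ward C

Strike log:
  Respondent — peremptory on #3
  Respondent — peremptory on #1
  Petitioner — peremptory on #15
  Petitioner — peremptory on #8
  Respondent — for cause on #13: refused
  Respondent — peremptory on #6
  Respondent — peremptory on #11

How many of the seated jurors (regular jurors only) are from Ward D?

Removed: #1, #3, #6, #8, #11, #15.
Seated jurors 1–6: #2, #4, #5, #7, #9, #10 (alternates #12 not counted).
Of those, in Ward D: #2, #7 → 2.

2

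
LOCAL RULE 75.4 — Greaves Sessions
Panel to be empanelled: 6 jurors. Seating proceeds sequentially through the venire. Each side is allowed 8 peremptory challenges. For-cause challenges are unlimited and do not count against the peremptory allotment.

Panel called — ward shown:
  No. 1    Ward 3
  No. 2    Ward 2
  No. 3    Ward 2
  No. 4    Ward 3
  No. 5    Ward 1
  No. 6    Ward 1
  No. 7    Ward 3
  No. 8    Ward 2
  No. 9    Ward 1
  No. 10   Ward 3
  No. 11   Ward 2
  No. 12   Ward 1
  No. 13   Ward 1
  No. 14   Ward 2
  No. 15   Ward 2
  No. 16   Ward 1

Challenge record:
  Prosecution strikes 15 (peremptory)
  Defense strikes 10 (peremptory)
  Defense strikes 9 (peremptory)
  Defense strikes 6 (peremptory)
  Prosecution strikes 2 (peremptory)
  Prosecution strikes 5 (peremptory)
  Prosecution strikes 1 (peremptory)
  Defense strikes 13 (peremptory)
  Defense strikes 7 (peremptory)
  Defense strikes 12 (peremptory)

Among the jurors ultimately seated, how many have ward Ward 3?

1

Removed: #1, #2, #5, #6, #7, #9, #10, #12, #13, #15.
Seated jurors 1–6: #3, #4, #8, #11, #14, #16.
Of those, in Ward 3: #4 → 1.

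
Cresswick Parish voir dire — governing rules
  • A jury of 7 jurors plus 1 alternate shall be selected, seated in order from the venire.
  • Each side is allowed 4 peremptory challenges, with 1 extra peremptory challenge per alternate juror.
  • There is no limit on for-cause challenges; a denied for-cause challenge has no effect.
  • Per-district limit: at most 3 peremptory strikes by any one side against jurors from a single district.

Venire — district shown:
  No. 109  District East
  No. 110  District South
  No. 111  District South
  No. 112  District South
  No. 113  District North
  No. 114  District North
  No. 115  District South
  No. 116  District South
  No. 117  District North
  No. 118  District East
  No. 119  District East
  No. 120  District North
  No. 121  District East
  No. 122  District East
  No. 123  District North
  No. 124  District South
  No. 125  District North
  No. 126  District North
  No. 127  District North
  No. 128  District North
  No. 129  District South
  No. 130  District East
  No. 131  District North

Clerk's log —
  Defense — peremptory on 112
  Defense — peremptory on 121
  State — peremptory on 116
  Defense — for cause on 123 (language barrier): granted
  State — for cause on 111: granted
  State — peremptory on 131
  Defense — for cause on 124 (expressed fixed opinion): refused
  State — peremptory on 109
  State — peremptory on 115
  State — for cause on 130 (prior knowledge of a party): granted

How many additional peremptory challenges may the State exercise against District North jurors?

State peremptories so far: #116, #131, #109, #115 — 4 of 5 used, 1 left overall.
Against District North: #131 — 1 used; per-district cap 3 leaves 2.
Binding limit: min(1, 2) = 1.

1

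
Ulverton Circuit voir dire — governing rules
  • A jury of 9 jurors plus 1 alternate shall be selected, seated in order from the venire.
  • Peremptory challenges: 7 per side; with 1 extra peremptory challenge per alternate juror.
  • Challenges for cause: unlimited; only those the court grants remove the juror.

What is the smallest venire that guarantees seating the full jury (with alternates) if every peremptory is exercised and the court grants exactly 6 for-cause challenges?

32

Seats to fill: 9 + 1 alternates = 10.
Peremptories: 7 + 1×1 = 8 per side × 2 sides = 16.
For-cause removals: 6.
Minimum venire: 10 + 16 + 6 = 32.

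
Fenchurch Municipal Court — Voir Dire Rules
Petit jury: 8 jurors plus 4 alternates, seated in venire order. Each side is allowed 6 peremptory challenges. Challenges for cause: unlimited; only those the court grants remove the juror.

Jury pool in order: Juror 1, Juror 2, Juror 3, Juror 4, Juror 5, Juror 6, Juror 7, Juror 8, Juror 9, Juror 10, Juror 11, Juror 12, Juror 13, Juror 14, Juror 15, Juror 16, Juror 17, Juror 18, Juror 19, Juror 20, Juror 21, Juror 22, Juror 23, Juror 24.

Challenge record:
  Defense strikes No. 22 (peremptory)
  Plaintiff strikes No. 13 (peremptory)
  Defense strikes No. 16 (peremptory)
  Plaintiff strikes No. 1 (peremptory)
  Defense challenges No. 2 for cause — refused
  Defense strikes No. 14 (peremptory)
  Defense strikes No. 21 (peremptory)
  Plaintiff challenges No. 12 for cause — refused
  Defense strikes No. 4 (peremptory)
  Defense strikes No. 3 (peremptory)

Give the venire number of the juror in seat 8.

Removed: #1, #3, #4, #13, #14, #16, #21, #22. (#2, #12 stay — for-cause denied.)
Seating in order: seats 1–8 → #2, #5, #6, #7, #8, #9, #10, #11; alternates → #12, #15, #17, #18.
So seat 8 is #11.

11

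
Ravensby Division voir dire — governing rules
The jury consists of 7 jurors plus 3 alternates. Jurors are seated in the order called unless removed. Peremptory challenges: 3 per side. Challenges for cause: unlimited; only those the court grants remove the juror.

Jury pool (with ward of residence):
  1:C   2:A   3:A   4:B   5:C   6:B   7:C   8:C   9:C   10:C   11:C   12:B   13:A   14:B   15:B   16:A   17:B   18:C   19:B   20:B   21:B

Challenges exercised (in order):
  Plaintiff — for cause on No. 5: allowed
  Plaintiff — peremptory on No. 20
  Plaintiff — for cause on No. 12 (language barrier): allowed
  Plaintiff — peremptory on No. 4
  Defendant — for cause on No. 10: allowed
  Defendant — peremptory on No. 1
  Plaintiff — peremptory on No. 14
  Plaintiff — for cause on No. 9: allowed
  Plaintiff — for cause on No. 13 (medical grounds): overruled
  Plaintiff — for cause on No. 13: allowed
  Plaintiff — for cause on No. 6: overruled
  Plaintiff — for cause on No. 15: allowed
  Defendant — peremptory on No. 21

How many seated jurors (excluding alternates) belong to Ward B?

Removed: #1, #4, #5, #9, #10, #12, #13, #14, #15, #20, #21.
Seated jurors 1–7: #2, #3, #6, #7, #8, #11, #16 (alternates #17, #18, #19 not counted).
Of those, in Ward B: #6 → 1.

1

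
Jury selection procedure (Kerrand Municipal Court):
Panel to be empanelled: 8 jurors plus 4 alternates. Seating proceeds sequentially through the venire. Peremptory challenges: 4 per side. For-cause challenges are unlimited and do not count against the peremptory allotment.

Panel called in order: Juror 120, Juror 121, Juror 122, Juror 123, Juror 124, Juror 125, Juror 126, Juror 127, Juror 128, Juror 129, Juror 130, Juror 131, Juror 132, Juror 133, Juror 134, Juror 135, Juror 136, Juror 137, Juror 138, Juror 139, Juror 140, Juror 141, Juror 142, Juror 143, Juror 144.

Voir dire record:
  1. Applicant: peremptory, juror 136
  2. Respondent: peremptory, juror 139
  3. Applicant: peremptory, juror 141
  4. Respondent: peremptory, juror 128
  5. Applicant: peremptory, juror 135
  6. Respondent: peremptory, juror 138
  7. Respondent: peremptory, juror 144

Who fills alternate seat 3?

131

Removed: #128, #135, #136, #138, #139, #141, #144.
Seating in order: seats 1–8 → #120, #121, #122, #123, #124, #125, #126, #127; alternates → #129, #130, #131, #132.
So alternate 3 is #131.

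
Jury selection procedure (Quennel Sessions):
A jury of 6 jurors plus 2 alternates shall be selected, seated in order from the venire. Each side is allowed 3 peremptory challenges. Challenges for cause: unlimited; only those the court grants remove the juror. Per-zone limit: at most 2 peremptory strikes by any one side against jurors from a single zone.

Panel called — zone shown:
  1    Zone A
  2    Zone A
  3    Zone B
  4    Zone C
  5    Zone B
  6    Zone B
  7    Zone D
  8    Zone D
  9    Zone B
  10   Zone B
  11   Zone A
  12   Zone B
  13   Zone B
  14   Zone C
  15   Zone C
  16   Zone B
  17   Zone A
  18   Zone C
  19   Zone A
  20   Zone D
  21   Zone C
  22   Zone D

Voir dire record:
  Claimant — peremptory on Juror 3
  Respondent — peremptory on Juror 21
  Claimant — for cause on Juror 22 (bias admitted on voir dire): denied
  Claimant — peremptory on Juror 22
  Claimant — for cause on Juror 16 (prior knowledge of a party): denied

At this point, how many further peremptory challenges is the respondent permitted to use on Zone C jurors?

Respondent peremptories so far: #21 — 1 of 3 used, 2 left overall.
Against Zone C: #21 — 1 used; per-zone cap 2 leaves 1.
Binding limit: min(2, 1) = 1.

1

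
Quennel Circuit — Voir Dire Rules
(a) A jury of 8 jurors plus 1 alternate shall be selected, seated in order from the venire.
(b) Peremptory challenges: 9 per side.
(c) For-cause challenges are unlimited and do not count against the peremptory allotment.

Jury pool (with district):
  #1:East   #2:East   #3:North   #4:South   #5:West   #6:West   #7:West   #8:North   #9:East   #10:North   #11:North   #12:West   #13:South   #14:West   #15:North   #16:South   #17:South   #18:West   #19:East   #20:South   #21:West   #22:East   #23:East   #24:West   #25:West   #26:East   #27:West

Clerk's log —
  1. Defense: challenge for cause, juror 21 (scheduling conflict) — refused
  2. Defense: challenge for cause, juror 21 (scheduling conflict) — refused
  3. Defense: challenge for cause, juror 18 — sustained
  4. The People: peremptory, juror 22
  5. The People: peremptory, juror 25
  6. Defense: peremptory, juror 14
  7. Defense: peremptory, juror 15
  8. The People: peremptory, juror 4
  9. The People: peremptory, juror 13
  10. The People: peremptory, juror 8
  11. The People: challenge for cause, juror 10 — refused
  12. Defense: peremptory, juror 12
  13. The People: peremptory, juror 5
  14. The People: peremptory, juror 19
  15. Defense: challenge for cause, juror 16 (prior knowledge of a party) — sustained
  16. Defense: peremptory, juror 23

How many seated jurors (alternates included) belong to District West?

Removed: #4, #5, #8, #12, #13, #14, #15, #16, #18, #19, #22, #23, #25.
Seated (9 incl. alternates): #1, #2, #3, #6, #7, #9, #10, #11, #17.
Of those, in District West: #6, #7 → 2.

2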